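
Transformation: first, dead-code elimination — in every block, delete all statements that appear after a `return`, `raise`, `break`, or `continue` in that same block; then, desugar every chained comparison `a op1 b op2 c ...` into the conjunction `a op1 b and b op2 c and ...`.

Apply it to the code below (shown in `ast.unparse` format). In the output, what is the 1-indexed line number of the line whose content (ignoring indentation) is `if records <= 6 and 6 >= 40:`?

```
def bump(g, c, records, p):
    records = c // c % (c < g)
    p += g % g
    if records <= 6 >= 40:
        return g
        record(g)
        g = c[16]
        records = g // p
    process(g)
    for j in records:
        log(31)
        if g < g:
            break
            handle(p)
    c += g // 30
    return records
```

4

Transformed code:
def bump(g, c, records, p):
    records = c // c % (c < g)
    p += g % g
    if records <= 6 and 6 >= 40:
        return g
    process(g)
    for j in records:
        log(31)
        if g < g:
            break
    c += g // 30
    return records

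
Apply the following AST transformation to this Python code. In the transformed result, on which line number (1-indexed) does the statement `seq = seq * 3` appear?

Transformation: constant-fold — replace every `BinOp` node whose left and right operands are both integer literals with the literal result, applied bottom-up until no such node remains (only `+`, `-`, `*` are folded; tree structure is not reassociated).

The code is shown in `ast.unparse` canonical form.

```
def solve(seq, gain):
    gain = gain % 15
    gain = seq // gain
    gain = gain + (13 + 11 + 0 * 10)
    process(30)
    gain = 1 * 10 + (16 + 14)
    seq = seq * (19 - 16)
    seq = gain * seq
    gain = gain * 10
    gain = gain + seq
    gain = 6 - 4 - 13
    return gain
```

Transformed code:
def solve(seq, gain):
    gain = gain % 15
    gain = seq // gain
    gain = gain + 24
    process(30)
    gain = 40
    seq = seq * 3
    seq = gain * seq
    gain = gain * 10
    gain = gain + seq
    gain = -11
    return gain

7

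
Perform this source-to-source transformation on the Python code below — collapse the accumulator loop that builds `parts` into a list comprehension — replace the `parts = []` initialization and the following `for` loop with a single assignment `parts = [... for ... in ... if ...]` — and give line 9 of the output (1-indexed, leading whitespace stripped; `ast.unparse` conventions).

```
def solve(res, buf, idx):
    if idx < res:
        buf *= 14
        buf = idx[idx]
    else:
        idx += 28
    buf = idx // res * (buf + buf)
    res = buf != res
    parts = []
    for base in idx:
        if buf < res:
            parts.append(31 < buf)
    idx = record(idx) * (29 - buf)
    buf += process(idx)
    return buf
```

Transformed code:
def solve(res, buf, idx):
    if idx < res:
        buf *= 14
        buf = idx[idx]
    else:
        idx += 28
    buf = idx // res * (buf + buf)
    res = buf != res
    parts = [31 < buf for base in idx if buf < res]
    idx = record(idx) * (29 - buf)
    buf += process(idx)
    return buf

parts = [31 < buf for base in idx if buf < res]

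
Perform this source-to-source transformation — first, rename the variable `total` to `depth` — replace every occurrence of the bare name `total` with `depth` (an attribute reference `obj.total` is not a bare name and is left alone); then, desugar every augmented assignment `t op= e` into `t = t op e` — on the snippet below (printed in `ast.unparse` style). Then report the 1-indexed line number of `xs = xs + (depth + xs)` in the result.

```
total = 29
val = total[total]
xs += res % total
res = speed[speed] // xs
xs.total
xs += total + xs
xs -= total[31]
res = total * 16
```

Transformed code:
depth = 29
val = depth[depth]
xs = xs + res % depth
res = speed[speed] // xs
xs.total
xs = xs + (depth + xs)
xs = xs - depth[31]
res = depth * 16

6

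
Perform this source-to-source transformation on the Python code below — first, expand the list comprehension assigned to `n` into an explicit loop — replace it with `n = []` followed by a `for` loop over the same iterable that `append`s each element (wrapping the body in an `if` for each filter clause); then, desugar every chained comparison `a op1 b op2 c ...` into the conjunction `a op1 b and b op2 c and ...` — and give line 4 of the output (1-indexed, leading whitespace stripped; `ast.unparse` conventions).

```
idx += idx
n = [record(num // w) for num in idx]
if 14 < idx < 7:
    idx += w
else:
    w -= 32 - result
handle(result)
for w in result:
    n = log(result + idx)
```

n.append(record(num // w))

Transformed code:
idx += idx
n = []
for num in idx:
    n.append(record(num // w))
if 14 < idx and idx < 7:
    idx += w
else:
    w -= 32 - result
handle(result)
for w in result:
    n = log(result + idx)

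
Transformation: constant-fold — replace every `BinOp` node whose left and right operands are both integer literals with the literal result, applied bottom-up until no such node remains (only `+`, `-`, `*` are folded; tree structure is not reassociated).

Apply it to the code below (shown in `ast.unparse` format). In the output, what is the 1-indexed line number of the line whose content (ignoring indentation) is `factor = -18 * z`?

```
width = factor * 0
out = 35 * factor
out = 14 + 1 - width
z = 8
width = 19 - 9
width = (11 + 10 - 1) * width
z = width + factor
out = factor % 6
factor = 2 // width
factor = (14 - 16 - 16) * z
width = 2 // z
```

Transformed code:
width = factor * 0
out = 35 * factor
out = 15 - width
z = 8
width = 10
width = 20 * width
z = width + factor
out = factor % 6
factor = 2 // width
factor = -18 * z
width = 2 // z

10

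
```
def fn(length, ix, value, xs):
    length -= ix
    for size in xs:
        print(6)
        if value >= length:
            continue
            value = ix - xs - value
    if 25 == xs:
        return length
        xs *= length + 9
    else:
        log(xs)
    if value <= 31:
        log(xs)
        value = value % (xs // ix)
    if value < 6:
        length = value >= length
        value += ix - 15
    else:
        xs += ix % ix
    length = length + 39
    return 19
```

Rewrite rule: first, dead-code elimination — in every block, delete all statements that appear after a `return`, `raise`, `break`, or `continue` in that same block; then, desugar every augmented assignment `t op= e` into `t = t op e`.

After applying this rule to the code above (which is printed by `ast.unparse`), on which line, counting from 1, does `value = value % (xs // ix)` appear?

13

Transformed code:
def fn(length, ix, value, xs):
    length = length - ix
    for size in xs:
        print(6)
        if value >= length:
            continue
    if 25 == xs:
        return length
    else:
        log(xs)
    if value <= 31:
        log(xs)
        value = value % (xs // ix)
    if value < 6:
        length = value >= length
        value = value + (ix - 15)
    else:
        xs = xs + ix % ix
    length = length + 39
    return 19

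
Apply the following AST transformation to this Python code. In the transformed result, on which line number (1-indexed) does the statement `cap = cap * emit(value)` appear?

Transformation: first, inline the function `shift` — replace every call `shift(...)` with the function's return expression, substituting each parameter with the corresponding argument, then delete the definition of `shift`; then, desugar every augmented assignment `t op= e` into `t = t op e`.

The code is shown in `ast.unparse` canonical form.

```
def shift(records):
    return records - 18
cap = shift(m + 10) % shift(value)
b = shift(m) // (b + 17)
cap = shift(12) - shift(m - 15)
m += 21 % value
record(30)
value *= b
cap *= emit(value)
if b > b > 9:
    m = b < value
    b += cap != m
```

7

Transformed code:
cap = (m + 10 - 18) % (value - 18)
b = (m - 18) // (b + 17)
cap = 12 - 18 - (m - 15 - 18)
m = m + 21 % value
record(30)
value = value * b
cap = cap * emit(value)
if b > b > 9:
    m = b < value
    b = b + (cap != m)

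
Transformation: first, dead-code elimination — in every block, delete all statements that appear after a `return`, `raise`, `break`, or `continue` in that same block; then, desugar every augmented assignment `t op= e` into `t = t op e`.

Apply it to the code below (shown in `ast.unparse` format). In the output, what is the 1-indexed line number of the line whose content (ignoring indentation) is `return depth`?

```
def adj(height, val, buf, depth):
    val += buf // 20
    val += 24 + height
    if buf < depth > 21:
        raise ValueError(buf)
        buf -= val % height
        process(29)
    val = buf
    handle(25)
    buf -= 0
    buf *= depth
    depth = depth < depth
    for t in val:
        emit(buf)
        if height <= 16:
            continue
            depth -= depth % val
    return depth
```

15

Transformed code:
def adj(height, val, buf, depth):
    val = val + buf // 20
    val = val + (24 + height)
    if buf < depth > 21:
        raise ValueError(buf)
    val = buf
    handle(25)
    buf = buf - 0
    buf = buf * depth
    depth = depth < depth
    for t in val:
        emit(buf)
        if height <= 16:
            continue
    return depth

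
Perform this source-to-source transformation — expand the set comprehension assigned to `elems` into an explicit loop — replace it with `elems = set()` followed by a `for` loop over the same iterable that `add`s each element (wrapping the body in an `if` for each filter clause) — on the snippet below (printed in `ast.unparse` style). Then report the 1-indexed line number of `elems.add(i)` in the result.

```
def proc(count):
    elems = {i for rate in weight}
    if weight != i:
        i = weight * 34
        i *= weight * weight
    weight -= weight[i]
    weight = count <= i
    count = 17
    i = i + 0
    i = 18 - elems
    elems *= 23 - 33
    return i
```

Transformed code:
def proc(count):
    elems = set()
    for rate in weight:
        elems.add(i)
    if weight != i:
        i = weight * 34
        i *= weight * weight
    weight -= weight[i]
    weight = count <= i
    count = 17
    i = i + 0
    i = 18 - elems
    elems *= 23 - 33
    return i

4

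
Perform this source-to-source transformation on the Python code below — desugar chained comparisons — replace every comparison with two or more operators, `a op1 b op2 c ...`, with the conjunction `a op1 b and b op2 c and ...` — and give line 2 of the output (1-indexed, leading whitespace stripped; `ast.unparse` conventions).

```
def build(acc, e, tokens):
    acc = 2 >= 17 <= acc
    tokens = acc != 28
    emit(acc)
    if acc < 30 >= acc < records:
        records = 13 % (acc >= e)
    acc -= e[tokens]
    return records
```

Transformed code:
def build(acc, e, tokens):
    acc = 2 >= 17 and 17 <= acc
    tokens = acc != 28
    emit(acc)
    if acc < 30 and 30 >= acc and (acc < records):
        records = 13 % (acc >= e)
    acc -= e[tokens]
    return records

acc = 2 >= 17 and 17 <= acc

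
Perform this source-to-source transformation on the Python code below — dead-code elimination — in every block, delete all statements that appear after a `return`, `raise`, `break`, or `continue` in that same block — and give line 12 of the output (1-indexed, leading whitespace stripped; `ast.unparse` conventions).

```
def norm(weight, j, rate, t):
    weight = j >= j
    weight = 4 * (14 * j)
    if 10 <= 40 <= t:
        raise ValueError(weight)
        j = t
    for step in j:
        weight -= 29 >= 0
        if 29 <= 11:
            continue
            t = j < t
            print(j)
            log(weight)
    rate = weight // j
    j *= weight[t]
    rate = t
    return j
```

Transformed code:
def norm(weight, j, rate, t):
    weight = j >= j
    weight = 4 * (14 * j)
    if 10 <= 40 <= t:
        raise ValueError(weight)
    for step in j:
        weight -= 29 >= 0
        if 29 <= 11:
            continue
    rate = weight // j
    j *= weight[t]
    rate = t
    return j

rate = t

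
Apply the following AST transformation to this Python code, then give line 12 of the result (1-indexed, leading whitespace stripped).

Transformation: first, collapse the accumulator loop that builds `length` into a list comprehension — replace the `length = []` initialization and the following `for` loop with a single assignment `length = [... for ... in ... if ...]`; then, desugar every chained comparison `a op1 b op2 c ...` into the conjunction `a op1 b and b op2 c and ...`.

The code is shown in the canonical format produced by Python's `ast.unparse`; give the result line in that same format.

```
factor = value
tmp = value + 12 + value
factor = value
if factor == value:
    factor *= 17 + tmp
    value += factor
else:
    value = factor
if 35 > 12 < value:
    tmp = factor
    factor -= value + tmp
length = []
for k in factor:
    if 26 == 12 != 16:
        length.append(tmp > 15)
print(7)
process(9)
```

length = [tmp > 15 for k in factor if 26 == 12 and 12 != 16]

Transformed code:
factor = value
tmp = value + 12 + value
factor = value
if factor == value:
    factor *= 17 + tmp
    value += factor
else:
    value = factor
if 35 > 12 and 12 < value:
    tmp = factor
    factor -= value + tmp
length = [tmp > 15 for k in factor if 26 == 12 and 12 != 16]
print(7)
process(9)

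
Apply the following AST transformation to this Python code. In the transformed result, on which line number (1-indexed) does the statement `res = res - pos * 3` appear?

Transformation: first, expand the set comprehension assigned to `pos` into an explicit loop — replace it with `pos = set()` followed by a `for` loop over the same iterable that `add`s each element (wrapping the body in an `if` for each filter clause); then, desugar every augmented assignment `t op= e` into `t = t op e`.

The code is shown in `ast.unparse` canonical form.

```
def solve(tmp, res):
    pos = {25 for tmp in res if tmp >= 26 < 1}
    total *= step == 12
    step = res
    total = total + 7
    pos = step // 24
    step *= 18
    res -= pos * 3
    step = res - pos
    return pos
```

11

Transformed code:
def solve(tmp, res):
    pos = set()
    for tmp in res:
        if tmp >= 26 < 1:
            pos.add(25)
    total = total * (step == 12)
    step = res
    total = total + 7
    pos = step // 24
    step = step * 18
    res = res - pos * 3
    step = res - pos
    return pos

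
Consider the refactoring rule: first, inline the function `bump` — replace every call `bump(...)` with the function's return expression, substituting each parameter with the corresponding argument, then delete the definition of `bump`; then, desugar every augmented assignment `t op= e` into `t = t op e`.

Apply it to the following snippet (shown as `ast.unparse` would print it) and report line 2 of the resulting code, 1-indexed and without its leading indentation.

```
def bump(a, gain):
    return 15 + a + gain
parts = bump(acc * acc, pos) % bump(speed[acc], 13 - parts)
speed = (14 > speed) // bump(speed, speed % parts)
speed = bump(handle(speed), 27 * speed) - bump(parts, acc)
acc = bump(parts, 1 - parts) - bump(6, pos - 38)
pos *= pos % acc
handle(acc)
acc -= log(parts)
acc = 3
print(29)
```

Transformed code:
parts = (15 + acc * acc + pos) % (15 + speed[acc] + (13 - parts))
speed = (14 > speed) // (15 + speed + speed % parts)
speed = 15 + handle(speed) + 27 * speed - (15 + parts + acc)
acc = 15 + parts + (1 - parts) - (15 + 6 + (pos - 38))
pos = pos * (pos % acc)
handle(acc)
acc = acc - log(parts)
acc = 3
print(29)

speed = (14 > speed) // (15 + speed + speed % parts)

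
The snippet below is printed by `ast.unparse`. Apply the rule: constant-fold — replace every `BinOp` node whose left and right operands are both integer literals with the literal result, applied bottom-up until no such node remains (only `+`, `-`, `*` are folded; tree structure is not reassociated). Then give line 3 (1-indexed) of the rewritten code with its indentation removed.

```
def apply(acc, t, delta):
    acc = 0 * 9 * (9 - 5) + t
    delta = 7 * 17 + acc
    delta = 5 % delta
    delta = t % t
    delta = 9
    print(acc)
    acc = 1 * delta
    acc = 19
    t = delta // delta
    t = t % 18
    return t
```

Transformed code:
def apply(acc, t, delta):
    acc = 0 + t
    delta = 119 + acc
    delta = 5 % delta
    delta = t % t
    delta = 9
    print(acc)
    acc = 1 * delta
    acc = 19
    t = delta // delta
    t = t % 18
    return t

delta = 119 + acc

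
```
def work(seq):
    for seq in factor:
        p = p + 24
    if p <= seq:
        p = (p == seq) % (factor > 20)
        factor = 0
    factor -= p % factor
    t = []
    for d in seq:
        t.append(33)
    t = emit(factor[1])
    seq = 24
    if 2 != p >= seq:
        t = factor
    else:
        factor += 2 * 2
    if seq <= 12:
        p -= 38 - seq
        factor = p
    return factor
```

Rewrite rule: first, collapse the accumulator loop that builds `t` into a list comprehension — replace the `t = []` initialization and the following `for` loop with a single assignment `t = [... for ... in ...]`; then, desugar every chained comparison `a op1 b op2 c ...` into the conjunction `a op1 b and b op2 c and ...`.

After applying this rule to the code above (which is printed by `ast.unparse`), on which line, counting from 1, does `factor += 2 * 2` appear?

Transformed code:
def work(seq):
    for seq in factor:
        p = p + 24
    if p <= seq:
        p = (p == seq) % (factor > 20)
        factor = 0
    factor -= p % factor
    t = [33 for d in seq]
    t = emit(factor[1])
    seq = 24
    if 2 != p and p >= seq:
        t = factor
    else:
        factor += 2 * 2
    if seq <= 12:
        p -= 38 - seq
        factor = p
    return factor

14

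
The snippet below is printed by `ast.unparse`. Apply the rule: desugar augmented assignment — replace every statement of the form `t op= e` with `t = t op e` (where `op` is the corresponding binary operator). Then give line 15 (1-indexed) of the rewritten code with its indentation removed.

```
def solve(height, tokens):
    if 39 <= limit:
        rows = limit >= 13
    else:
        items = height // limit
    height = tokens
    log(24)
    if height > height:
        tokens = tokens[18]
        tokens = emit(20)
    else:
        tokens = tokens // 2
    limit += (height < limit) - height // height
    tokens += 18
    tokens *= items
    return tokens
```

Transformed code:
def solve(height, tokens):
    if 39 <= limit:
        rows = limit >= 13
    else:
        items = height // limit
    height = tokens
    log(24)
    if height > height:
        tokens = tokens[18]
        tokens = emit(20)
    else:
        tokens = tokens // 2
    limit = limit + ((height < limit) - height // height)
    tokens = tokens + 18
    tokens = tokens * items
    return tokens

tokens = tokens * items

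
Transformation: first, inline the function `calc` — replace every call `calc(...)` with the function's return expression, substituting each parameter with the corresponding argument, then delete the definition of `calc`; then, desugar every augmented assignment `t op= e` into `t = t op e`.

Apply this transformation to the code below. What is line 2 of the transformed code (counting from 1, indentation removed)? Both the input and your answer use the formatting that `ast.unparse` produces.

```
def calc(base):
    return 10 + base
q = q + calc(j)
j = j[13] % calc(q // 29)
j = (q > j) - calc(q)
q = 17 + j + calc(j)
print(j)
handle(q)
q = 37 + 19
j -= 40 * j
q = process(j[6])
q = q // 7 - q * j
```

j = j[13] % (10 + q // 29)

Transformed code:
q = q + (10 + j)
j = j[13] % (10 + q // 29)
j = (q > j) - (10 + q)
q = 17 + j + (10 + j)
print(j)
handle(q)
q = 37 + 19
j = j - 40 * j
q = process(j[6])
q = q // 7 - q * j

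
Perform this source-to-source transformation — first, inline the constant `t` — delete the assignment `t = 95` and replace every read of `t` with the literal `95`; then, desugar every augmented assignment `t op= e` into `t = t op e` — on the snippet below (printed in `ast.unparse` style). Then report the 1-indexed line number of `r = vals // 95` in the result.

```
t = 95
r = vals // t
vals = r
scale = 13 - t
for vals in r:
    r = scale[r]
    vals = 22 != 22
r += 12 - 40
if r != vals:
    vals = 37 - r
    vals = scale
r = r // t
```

Transformed code:
r = vals // 95
vals = r
scale = 13 - 95
for vals in r:
    r = scale[r]
    vals = 22 != 22
r = r + (12 - 40)
if r != vals:
    vals = 37 - r
    vals = scale
r = r // 95

1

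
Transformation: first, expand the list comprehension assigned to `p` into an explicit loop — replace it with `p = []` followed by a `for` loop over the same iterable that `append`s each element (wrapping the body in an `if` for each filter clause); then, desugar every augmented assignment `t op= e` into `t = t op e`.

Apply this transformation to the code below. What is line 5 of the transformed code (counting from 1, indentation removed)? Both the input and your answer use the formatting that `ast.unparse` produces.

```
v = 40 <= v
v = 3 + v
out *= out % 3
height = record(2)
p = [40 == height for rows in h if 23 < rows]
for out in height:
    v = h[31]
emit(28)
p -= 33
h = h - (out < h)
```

p = []

Transformed code:
v = 40 <= v
v = 3 + v
out = out * (out % 3)
height = record(2)
p = []
for rows in h:
    if 23 < rows:
        p.append(40 == height)
for out in height:
    v = h[31]
emit(28)
p = p - 33
h = h - (out < h)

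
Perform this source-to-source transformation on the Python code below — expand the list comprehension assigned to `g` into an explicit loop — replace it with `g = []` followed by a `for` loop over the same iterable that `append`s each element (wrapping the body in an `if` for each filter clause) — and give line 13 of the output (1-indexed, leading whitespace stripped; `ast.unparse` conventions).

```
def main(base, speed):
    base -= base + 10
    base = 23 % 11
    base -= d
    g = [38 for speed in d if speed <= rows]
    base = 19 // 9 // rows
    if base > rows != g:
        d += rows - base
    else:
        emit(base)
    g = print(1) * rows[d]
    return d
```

emit(base)

Transformed code:
def main(base, speed):
    base -= base + 10
    base = 23 % 11
    base -= d
    g = []
    for speed in d:
        if speed <= rows:
            g.append(38)
    base = 19 // 9 // rows
    if base > rows != g:
        d += rows - base
    else:
        emit(base)
    g = print(1) * rows[d]
    return d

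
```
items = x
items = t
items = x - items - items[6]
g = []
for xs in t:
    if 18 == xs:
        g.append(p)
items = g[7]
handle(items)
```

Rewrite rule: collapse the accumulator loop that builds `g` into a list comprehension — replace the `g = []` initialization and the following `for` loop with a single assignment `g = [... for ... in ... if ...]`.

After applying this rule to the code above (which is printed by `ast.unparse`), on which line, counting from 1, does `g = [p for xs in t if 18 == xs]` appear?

Transformed code:
items = x
items = t
items = x - items - items[6]
g = [p for xs in t if 18 == xs]
items = g[7]
handle(items)

4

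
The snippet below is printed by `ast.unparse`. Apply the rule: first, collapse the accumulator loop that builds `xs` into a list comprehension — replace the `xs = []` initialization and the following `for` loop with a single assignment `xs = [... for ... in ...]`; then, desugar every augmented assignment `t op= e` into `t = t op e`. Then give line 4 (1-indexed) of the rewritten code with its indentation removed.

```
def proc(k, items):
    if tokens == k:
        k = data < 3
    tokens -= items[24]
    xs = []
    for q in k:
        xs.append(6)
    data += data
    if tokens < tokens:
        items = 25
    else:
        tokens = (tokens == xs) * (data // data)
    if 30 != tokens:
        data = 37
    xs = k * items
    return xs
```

Transformed code:
def proc(k, items):
    if tokens == k:
        k = data < 3
    tokens = tokens - items[24]
    xs = [6 for q in k]
    data = data + data
    if tokens < tokens:
        items = 25
    else:
        tokens = (tokens == xs) * (data // data)
    if 30 != tokens:
        data = 37
    xs = k * items
    return xs

tokens = tokens - items[24]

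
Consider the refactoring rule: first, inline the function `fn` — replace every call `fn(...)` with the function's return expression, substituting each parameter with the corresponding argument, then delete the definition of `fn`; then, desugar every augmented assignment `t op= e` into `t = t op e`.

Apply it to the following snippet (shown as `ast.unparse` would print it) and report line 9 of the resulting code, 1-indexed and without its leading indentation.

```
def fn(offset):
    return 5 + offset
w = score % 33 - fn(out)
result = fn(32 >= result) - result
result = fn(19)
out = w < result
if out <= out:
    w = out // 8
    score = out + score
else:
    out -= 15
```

Transformed code:
w = score % 33 - (5 + out)
result = 5 + (32 >= result) - result
result = 5 + 19
out = w < result
if out <= out:
    w = out // 8
    score = out + score
else:
    out = out - 15

out = out - 15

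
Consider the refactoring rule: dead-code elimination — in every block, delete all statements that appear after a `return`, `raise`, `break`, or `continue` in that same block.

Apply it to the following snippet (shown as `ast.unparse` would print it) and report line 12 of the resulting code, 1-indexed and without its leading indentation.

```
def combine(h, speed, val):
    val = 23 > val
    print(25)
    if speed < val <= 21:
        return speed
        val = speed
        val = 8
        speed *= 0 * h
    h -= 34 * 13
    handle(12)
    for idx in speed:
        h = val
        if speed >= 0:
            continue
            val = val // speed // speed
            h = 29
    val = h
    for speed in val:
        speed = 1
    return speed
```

Transformed code:
def combine(h, speed, val):
    val = 23 > val
    print(25)
    if speed < val <= 21:
        return speed
    h -= 34 * 13
    handle(12)
    for idx in speed:
        h = val
        if speed >= 0:
            continue
    val = h
    for speed in val:
        speed = 1
    return speed

val = h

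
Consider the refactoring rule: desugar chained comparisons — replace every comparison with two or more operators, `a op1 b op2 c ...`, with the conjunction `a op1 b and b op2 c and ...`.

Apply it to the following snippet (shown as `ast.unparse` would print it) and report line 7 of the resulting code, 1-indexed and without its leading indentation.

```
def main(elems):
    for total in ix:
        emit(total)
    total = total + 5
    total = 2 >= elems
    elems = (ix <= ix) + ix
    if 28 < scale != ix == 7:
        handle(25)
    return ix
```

Transformed code:
def main(elems):
    for total in ix:
        emit(total)
    total = total + 5
    total = 2 >= elems
    elems = (ix <= ix) + ix
    if 28 < scale and scale != ix and (ix == 7):
        handle(25)
    return ix

if 28 < scale and scale != ix and (ix == 7):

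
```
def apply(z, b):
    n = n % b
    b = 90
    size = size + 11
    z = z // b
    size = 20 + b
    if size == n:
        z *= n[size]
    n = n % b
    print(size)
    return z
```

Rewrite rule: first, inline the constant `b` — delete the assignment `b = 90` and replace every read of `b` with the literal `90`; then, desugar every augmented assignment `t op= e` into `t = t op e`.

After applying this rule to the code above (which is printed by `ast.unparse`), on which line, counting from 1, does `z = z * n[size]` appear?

7

Transformed code:
def apply(z, b):
    n = n % 90
    size = size + 11
    z = z // 90
    size = 20 + 90
    if size == n:
        z = z * n[size]
    n = n % 90
    print(size)
    return z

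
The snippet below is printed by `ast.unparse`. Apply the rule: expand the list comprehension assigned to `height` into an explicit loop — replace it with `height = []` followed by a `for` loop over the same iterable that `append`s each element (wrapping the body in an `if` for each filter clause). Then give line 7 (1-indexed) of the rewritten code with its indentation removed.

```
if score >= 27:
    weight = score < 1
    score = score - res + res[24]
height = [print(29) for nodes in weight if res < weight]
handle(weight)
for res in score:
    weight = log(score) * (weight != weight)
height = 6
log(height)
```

Transformed code:
if score >= 27:
    weight = score < 1
    score = score - res + res[24]
height = []
for nodes in weight:
    if res < weight:
        height.append(print(29))
handle(weight)
for res in score:
    weight = log(score) * (weight != weight)
height = 6
log(height)

height.append(print(29))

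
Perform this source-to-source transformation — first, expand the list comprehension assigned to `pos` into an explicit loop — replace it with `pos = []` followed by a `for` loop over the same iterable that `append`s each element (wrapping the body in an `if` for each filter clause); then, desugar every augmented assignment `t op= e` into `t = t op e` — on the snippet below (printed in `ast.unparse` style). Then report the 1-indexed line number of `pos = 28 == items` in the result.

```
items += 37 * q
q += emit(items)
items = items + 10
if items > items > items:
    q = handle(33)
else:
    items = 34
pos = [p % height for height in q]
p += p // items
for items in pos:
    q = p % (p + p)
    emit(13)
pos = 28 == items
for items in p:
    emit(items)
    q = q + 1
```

Transformed code:
items = items + 37 * q
q = q + emit(items)
items = items + 10
if items > items > items:
    q = handle(33)
else:
    items = 34
pos = []
for height in q:
    pos.append(p % height)
p = p + p // items
for items in pos:
    q = p % (p + p)
    emit(13)
pos = 28 == items
for items in p:
    emit(items)
    q = q + 1

15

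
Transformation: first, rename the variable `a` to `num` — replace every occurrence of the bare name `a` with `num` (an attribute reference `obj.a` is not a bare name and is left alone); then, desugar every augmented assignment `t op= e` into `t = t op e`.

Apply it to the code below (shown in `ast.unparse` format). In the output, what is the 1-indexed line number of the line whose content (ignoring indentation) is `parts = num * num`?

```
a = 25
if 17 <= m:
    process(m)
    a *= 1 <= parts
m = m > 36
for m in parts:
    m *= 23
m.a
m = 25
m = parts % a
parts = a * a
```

11

Transformed code:
num = 25
if 17 <= m:
    process(m)
    num = num * (1 <= parts)
m = m > 36
for m in parts:
    m = m * 23
m.a
m = 25
m = parts % num
parts = num * num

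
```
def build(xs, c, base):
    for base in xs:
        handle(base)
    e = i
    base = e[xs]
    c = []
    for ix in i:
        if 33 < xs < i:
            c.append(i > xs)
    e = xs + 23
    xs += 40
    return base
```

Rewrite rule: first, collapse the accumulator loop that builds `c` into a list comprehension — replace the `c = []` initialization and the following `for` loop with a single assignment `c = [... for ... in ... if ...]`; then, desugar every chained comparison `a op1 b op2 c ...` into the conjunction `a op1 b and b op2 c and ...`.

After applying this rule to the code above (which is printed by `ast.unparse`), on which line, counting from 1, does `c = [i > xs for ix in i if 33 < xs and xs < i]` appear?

Transformed code:
def build(xs, c, base):
    for base in xs:
        handle(base)
    e = i
    base = e[xs]
    c = [i > xs for ix in i if 33 < xs and xs < i]
    e = xs + 23
    xs += 40
    return base

6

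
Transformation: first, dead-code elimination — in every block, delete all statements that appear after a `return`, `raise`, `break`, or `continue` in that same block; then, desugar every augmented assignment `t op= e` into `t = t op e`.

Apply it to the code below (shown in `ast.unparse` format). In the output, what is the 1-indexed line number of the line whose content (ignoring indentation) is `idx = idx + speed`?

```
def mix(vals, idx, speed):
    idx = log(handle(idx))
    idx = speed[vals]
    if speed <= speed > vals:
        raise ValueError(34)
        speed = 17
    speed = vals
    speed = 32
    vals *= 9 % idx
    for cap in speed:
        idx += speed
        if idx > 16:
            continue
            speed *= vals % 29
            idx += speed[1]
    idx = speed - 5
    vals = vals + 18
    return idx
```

Transformed code:
def mix(vals, idx, speed):
    idx = log(handle(idx))
    idx = speed[vals]
    if speed <= speed > vals:
        raise ValueError(34)
    speed = vals
    speed = 32
    vals = vals * (9 % idx)
    for cap in speed:
        idx = idx + speed
        if idx > 16:
            continue
    idx = speed - 5
    vals = vals + 18
    return idx

10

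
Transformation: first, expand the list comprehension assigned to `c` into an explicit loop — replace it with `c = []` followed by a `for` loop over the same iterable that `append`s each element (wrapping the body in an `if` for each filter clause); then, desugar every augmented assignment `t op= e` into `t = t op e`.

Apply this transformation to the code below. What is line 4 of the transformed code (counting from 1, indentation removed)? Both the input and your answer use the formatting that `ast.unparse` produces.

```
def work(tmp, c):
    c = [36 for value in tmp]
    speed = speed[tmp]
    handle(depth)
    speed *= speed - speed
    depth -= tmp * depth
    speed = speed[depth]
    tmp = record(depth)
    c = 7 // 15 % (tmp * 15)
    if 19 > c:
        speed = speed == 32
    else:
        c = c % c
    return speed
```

Transformed code:
def work(tmp, c):
    c = []
    for value in tmp:
        c.append(36)
    speed = speed[tmp]
    handle(depth)
    speed = speed * (speed - speed)
    depth = depth - tmp * depth
    speed = speed[depth]
    tmp = record(depth)
    c = 7 // 15 % (tmp * 15)
    if 19 > c:
        speed = speed == 32
    else:
        c = c % c
    return speed

c.append(36)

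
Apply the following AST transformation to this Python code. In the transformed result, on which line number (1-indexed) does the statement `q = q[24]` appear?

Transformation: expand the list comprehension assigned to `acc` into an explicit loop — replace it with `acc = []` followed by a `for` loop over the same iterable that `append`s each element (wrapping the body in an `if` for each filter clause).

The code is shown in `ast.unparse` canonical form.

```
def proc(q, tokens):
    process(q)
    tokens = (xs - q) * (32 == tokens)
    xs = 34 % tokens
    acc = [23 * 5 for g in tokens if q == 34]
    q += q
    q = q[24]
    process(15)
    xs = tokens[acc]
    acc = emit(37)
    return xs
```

10

Transformed code:
def proc(q, tokens):
    process(q)
    tokens = (xs - q) * (32 == tokens)
    xs = 34 % tokens
    acc = []
    for g in tokens:
        if q == 34:
            acc.append(23 * 5)
    q += q
    q = q[24]
    process(15)
    xs = tokens[acc]
    acc = emit(37)
    return xs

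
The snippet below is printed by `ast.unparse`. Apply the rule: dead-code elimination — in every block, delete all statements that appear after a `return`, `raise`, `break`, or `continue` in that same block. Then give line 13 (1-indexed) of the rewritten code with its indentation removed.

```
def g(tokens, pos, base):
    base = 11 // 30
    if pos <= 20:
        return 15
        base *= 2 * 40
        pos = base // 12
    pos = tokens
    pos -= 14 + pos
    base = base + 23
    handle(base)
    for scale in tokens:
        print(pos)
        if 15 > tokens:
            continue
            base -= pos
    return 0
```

return 0

Transformed code:
def g(tokens, pos, base):
    base = 11 // 30
    if pos <= 20:
        return 15
    pos = tokens
    pos -= 14 + pos
    base = base + 23
    handle(base)
    for scale in tokens:
        print(pos)
        if 15 > tokens:
            continue
    return 0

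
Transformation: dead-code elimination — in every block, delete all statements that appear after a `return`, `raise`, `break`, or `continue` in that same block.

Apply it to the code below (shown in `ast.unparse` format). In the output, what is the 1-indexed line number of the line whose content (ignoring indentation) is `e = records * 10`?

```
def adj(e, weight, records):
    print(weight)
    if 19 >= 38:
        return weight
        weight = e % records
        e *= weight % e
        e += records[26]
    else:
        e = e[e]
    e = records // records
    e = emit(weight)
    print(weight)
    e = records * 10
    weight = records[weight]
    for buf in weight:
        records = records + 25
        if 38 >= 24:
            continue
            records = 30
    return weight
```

10

Transformed code:
def adj(e, weight, records):
    print(weight)
    if 19 >= 38:
        return weight
    else:
        e = e[e]
    e = records // records
    e = emit(weight)
    print(weight)
    e = records * 10
    weight = records[weight]
    for buf in weight:
        records = records + 25
        if 38 >= 24:
            continue
    return weight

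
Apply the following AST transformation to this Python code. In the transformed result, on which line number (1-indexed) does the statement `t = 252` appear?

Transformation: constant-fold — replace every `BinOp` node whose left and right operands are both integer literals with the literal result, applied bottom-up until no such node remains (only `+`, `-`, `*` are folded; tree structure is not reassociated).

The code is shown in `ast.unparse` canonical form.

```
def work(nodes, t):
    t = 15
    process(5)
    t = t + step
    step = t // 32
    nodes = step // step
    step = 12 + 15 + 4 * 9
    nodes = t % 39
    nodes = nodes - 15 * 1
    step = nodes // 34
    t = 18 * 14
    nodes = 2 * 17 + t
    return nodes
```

Transformed code:
def work(nodes, t):
    t = 15
    process(5)
    t = t + step
    step = t // 32
    nodes = step // step
    step = 63
    nodes = t % 39
    nodes = nodes - 15
    step = nodes // 34
    t = 252
    nodes = 34 + t
    return nodes

11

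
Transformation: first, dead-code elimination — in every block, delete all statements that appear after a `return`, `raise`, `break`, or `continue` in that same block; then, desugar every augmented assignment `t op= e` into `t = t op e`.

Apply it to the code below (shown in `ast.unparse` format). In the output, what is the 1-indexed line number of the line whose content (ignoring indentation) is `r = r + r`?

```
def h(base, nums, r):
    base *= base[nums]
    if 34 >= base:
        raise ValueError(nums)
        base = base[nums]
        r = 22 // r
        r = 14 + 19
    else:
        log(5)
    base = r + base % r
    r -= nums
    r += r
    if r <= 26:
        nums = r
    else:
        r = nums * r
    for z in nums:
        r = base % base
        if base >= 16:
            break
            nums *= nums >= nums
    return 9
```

Transformed code:
def h(base, nums, r):
    base = base * base[nums]
    if 34 >= base:
        raise ValueError(nums)
    else:
        log(5)
    base = r + base % r
    r = r - nums
    r = r + r
    if r <= 26:
        nums = r
    else:
        r = nums * r
    for z in nums:
        r = base % base
        if base >= 16:
            break
    return 9

9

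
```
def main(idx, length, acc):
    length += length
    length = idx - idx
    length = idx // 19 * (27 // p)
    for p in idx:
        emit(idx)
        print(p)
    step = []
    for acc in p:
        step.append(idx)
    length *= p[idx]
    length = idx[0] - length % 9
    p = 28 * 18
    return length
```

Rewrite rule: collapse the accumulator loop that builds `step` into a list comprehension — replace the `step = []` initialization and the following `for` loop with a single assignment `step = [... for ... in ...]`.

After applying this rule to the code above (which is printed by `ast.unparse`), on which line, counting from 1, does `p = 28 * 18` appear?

Transformed code:
def main(idx, length, acc):
    length += length
    length = idx - idx
    length = idx // 19 * (27 // p)
    for p in idx:
        emit(idx)
        print(p)
    step = [idx for acc in p]
    length *= p[idx]
    length = idx[0] - length % 9
    p = 28 * 18
    return length

11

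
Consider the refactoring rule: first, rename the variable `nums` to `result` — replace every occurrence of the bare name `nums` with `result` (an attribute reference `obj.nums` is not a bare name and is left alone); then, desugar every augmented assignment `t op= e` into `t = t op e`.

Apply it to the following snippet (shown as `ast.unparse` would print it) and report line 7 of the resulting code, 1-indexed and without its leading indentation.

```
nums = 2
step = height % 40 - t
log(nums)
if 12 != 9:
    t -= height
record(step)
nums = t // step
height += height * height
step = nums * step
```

result = t // step

Transformed code:
result = 2
step = height % 40 - t
log(result)
if 12 != 9:
    t = t - height
record(step)
result = t // step
height = height + height * height
step = result * step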